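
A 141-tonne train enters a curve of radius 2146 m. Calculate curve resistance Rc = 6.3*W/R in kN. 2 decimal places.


Rc = 6.3 * W / R
Rc = 6.3 * 141 / 2146
Rc = 888.3 / 2146
Rc = 0.41 kN

0.41


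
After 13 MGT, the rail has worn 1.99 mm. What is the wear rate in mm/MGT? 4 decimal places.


Wear rate = total wear / cumulative tonnage
Rate = 1.99 / 13
Rate = 0.1531 mm/MGT

0.1531


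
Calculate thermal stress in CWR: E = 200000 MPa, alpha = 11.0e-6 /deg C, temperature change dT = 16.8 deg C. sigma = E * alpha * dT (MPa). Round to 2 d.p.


sigma = E * alpha * dT
sigma = 200000 * 11.0e-6 * 16.8
sigma = 2.2 * 16.8
sigma = 36.96 MPa

36.96


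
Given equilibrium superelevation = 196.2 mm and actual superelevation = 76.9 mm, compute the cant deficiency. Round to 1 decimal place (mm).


Cant deficiency = equilibrium cant - actual cant
CD = 196.2 - 76.9
CD = 119.3 mm

119.3


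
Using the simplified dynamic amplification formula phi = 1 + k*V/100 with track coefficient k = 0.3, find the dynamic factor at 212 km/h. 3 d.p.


phi = 1 + k * V / 100
phi = 1 + 0.3 * 212 / 100
phi = 1 + 0.636
phi = 1.636

1.636


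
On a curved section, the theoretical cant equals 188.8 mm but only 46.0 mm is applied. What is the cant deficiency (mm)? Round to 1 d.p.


Cant deficiency = equilibrium cant - actual cant
CD = 188.8 - 46.0
CD = 142.8 mm

142.8


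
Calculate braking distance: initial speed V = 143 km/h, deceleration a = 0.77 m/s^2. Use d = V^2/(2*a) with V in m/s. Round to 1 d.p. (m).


Convert speed: V = 143 / 3.6 = 39.7222 m/s
V^2 = 1577.8549
d = 1577.8549 / (2 * 0.77)
d = 1577.8549 / 1.54
d = 1024.6 m

1024.6


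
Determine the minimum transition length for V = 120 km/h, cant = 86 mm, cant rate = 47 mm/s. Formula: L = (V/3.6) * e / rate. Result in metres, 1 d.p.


Convert speed: V = 120 / 3.6 = 33.3333 m/s
L = 33.3333 * 86 / 47
L = 2866.6667 / 47
L = 61.0 m

61.0


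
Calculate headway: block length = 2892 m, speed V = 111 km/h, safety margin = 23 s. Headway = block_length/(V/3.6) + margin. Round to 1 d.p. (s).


V = 111 / 3.6 = 30.8333 m/s
Block traversal time = 2892 / 30.8333 = 93.7946 s
Headway = 93.7946 + 23
Headway = 116.8 s

116.8


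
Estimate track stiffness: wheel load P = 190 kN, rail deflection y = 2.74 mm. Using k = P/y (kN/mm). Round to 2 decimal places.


Track stiffness k = P / y
k = 190 / 2.74
k = 69.34 kN/mm

69.34


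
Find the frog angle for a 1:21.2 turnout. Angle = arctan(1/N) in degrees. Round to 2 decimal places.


1/N = 1/21.2 = 0.04717
angle = arctan(0.04717) = 0.047135 rad
angle = 0.047135 * 180/pi = 2.70 degrees

2.70


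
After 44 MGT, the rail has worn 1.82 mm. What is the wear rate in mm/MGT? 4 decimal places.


Wear rate = total wear / cumulative tonnage
Rate = 1.82 / 44
Rate = 0.0414 mm/MGT

0.0414


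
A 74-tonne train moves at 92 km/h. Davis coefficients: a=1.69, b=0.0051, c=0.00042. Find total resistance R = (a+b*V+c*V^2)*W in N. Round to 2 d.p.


b*V = 0.0051 * 92 = 0.4692
c*V^2 = 0.00042 * 8464 = 3.55488
R_per_t = 1.69 + 0.4692 + 3.55488 = 5.71408 N/t
R_total = 5.71408 * 74 = 422.84 N

422.84


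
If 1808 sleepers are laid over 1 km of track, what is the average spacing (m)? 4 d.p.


Spacing = 1000 m / number of sleepers
Spacing = 1000 / 1808
Spacing = 0.5531 m

0.5531


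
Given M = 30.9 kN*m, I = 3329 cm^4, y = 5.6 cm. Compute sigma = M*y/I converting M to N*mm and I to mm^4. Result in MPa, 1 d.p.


Convert units:
M = 30.9 kN*m = 30900000 N*mm
y = 5.6 cm = 56 mm
I = 3329 cm^4 = 33290000 mm^4
sigma = 30900000 * 56 / 33290000
sigma = 52.0 MPa

52.0


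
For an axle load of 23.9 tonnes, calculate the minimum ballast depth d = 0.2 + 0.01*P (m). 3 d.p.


d = 0.2 + 0.01 * 23.9
d = 0.2 + 0.239
d = 0.439 m

0.439


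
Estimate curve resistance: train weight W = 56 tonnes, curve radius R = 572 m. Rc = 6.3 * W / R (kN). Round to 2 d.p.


Rc = 6.3 * W / R
Rc = 6.3 * 56 / 572
Rc = 352.8 / 572
Rc = 0.62 kN

0.62


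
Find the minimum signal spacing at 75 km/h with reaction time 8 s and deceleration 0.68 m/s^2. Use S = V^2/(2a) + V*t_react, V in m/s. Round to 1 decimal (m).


V = 75 / 3.6 = 20.8333 m/s
Braking distance = 20.8333^2 / (2*0.68) = 319.1381 m
Sighting distance = 20.8333 * 8 = 166.6667 m
S = 319.1381 + 166.6667 = 485.8 m

485.8


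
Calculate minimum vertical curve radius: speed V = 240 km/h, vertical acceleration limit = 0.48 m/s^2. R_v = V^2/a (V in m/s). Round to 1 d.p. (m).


Convert speed: V = 240 / 3.6 = 66.6667 m/s
V^2 = 4444.4444 m^2/s^2
R_v = 4444.4444 / 0.48
R_v = 9259.3 m

9259.3


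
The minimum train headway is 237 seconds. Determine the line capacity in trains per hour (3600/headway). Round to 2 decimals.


Capacity = 3600 / headway
Capacity = 3600 / 237
Capacity = 15.19 trains/hour

15.19


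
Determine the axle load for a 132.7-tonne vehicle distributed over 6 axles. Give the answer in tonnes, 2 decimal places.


Load per axle = total weight / number of axles
Load = 132.7 / 6
Load = 22.12 tonnes

22.12


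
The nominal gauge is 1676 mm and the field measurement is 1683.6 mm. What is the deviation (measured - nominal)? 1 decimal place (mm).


Deviation = measured - nominal
Deviation = 1683.6 - 1676
Deviation = 7.6 mm

7.6


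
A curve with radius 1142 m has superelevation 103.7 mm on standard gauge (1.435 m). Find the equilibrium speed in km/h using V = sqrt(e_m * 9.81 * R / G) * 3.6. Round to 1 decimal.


Convert cant: e = 103.7 mm = 0.1037 m
V_ms = sqrt(0.1037 * 9.81 * 1142 / 1.435)
V_ms = sqrt(809.584093) = 28.4532 m/s
V = 28.4532 * 3.6 = 102.4 km/h

102.4


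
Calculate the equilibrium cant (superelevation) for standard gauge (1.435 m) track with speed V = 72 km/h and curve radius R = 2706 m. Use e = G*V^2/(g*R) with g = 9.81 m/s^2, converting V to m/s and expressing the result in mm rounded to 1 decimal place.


Convert speed: V = 72 / 3.6 = 20.0 m/s
Apply formula: e = 1.435 * 20.0^2 / (9.81 * 2706)
e = 1.435 * 400.0 / 26545.86
e = 0.021623 m = 21.6 mm

21.6


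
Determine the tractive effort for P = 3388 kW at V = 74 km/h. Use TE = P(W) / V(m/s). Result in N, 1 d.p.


Convert: P = 3388 kW = 3388000 W
V = 74 / 3.6 = 20.5556 m/s
TE = 3388000 / 20.5556
TE = 164821.6 N

164821.6


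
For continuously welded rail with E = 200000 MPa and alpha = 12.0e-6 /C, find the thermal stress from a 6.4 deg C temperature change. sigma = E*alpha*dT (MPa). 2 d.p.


sigma = E * alpha * dT
sigma = 200000 * 12.0e-6 * 6.4
sigma = 2.4 * 6.4
sigma = 15.36 MPa

15.36


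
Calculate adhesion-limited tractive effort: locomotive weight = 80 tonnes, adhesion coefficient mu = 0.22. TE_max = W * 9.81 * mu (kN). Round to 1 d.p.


TE_max = W * g * mu
TE_max = 80 * 9.81 * 0.22
TE_max = 784.8 * 0.22
TE_max = 172.7 kN

172.7


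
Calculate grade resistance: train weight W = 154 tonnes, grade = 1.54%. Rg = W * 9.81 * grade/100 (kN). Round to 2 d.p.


Rg = W * 9.81 * grade / 100
Rg = 154 * 9.81 * 1.54 / 100
Rg = 1510.74 * 0.0154
Rg = 23.27 kN

23.27


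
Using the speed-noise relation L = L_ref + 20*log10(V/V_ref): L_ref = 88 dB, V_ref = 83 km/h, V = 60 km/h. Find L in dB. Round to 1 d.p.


V/V_ref = 60 / 83 = 0.722892
log10(0.722892) = -0.140927
20 * -0.140927 = -2.8185
L = 88 + -2.8185 = 85.2 dB

85.2


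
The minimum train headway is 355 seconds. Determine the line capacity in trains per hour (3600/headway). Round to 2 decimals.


Capacity = 3600 / headway
Capacity = 3600 / 355
Capacity = 10.14 trains/hour

10.14


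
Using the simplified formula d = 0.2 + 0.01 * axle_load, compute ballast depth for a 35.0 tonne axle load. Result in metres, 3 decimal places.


d = 0.2 + 0.01 * 35.0
d = 0.2 + 0.35
d = 0.550 m

0.550


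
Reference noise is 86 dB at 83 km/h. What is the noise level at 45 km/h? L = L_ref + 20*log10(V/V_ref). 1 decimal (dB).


V/V_ref = 45 / 83 = 0.542169
log10(0.542169) = -0.265866
20 * -0.265866 = -5.3173
L = 86 + -5.3173 = 80.7 dB

80.7


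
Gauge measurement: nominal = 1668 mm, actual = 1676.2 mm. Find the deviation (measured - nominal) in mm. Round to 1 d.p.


Deviation = measured - nominal
Deviation = 1676.2 - 1668
Deviation = 8.2 mm

8.2


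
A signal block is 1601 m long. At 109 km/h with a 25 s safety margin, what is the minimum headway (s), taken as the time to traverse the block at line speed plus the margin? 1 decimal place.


V = 109 / 3.6 = 30.2778 m/s
Block traversal time = 1601 / 30.2778 = 52.8771 s
Headway = 52.8771 + 25
Headway = 77.9 s

77.9


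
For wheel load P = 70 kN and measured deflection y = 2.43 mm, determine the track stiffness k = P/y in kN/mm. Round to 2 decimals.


Track stiffness k = P / y
k = 70 / 2.43
k = 28.81 kN/mm

28.81


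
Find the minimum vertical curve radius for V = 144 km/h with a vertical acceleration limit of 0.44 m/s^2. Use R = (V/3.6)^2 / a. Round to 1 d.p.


Convert speed: V = 144 / 3.6 = 40.0 m/s
V^2 = 1600.0 m^2/s^2
R_v = 1600.0 / 0.44
R_v = 3636.4 m

3636.4


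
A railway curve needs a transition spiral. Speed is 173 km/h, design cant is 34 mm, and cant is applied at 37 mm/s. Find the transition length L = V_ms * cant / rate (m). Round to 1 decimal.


Convert speed: V = 173 / 3.6 = 48.0556 m/s
L = 48.0556 * 34 / 37
L = 1633.8889 / 37
L = 44.2 m

44.2


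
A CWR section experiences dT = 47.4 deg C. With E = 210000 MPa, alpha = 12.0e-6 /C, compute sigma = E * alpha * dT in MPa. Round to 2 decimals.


sigma = E * alpha * dT
sigma = 210000 * 12.0e-6 * 47.4
sigma = 2.52 * 47.4
sigma = 119.45 MPa

119.45


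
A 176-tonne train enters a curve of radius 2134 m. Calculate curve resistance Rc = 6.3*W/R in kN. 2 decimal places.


Rc = 6.3 * W / R
Rc = 6.3 * 176 / 2134
Rc = 1108.8 / 2134
Rc = 0.52 kN

0.52


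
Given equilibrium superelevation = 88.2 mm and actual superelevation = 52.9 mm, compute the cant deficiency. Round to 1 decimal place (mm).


Cant deficiency = equilibrium cant - actual cant
CD = 88.2 - 52.9
CD = 35.3 mm

35.3


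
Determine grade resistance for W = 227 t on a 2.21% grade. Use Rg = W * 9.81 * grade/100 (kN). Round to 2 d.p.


Rg = W * 9.81 * grade / 100
Rg = 227 * 9.81 * 2.21 / 100
Rg = 2226.87 * 0.0221
Rg = 49.21 kN

49.21


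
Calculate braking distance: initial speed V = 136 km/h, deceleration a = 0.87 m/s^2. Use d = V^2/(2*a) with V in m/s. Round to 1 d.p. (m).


Convert speed: V = 136 / 3.6 = 37.7778 m/s
V^2 = 1427.1605
d = 1427.1605 / (2 * 0.87)
d = 1427.1605 / 1.74
d = 820.2 m

820.2


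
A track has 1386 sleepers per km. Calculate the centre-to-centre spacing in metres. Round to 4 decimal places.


Spacing = 1000 m / number of sleepers
Spacing = 1000 / 1386
Spacing = 0.7215 m

0.7215


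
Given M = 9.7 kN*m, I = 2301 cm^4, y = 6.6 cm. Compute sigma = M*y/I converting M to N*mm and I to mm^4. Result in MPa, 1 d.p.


Convert units:
M = 9.7 kN*m = 9700000 N*mm
y = 6.6 cm = 66 mm
I = 2301 cm^4 = 23010000 mm^4
sigma = 9700000 * 66 / 23010000
sigma = 27.8 MPa

27.8


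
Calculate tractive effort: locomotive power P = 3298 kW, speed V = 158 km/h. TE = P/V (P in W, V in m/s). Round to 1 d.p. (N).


Convert: P = 3298 kW = 3298000 W
V = 158 / 3.6 = 43.8889 m/s
TE = 3298000 / 43.8889
TE = 75144.3 N

75144.3


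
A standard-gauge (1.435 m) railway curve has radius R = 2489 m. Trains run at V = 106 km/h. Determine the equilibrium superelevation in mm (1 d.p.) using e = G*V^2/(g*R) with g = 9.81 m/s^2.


Convert speed: V = 106 / 3.6 = 29.4444 m/s
Apply formula: e = 1.435 * 29.4444^2 / (9.81 * 2489)
e = 1.435 * 866.9753 / 24417.09
e = 0.050952 m = 51.0 mm

51.0


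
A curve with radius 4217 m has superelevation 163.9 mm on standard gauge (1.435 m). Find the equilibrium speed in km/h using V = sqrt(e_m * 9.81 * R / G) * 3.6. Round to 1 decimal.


Convert cant: e = 163.9 mm = 0.1639 m
V_ms = sqrt(0.1639 * 9.81 * 4217 / 1.435)
V_ms = sqrt(4724.976587) = 68.7385 m/s
V = 68.7385 * 3.6 = 247.5 km/h

247.5


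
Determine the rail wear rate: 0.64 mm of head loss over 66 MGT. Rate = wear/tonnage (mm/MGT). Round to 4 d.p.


Wear rate = total wear / cumulative tonnage
Rate = 0.64 / 66
Rate = 0.0097 mm/MGT

0.0097


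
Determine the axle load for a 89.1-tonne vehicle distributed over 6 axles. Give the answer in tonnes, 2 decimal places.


Load per axle = total weight / number of axles
Load = 89.1 / 6
Load = 14.85 tonnes

14.85


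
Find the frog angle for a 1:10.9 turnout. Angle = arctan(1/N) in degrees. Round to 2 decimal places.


1/N = 1/10.9 = 0.091743
angle = arctan(0.091743) = 0.091487 rad
angle = 0.091487 * 180/pi = 5.24 degrees

5.24


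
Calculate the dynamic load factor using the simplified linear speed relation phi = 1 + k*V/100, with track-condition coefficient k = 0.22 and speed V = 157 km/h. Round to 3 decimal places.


phi = 1 + k * V / 100
phi = 1 + 0.22 * 157 / 100
phi = 1 + 0.3454
phi = 1.345

1.345


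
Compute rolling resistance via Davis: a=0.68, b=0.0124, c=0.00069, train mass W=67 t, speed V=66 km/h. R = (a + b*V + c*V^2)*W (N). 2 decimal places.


b*V = 0.0124 * 66 = 0.8184
c*V^2 = 0.00069 * 4356 = 3.00564
R_per_t = 0.68 + 0.8184 + 3.00564 = 4.50404 N/t
R_total = 4.50404 * 67 = 301.77 N

301.77


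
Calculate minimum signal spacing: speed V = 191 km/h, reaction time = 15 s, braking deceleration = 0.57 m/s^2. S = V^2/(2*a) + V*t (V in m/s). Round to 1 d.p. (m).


V = 191 / 3.6 = 53.0556 m/s
Braking distance = 53.0556^2 / (2*0.57) = 2469.2035 m
Sighting distance = 53.0556 * 15 = 795.8333 m
S = 2469.2035 + 795.8333 = 3265.0 m

3265.0


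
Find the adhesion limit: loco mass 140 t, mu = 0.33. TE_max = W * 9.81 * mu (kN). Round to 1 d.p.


TE_max = W * g * mu
TE_max = 140 * 9.81 * 0.33
TE_max = 1373.4 * 0.33
TE_max = 453.2 kN

453.2


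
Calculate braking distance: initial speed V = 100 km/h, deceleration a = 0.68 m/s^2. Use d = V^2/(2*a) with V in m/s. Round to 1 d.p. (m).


Convert speed: V = 100 / 3.6 = 27.7778 m/s
V^2 = 771.6049
d = 771.6049 / (2 * 0.68)
d = 771.6049 / 1.36
d = 567.4 m

567.4


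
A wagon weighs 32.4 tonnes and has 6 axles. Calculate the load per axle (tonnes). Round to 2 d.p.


Load per axle = total weight / number of axles
Load = 32.4 / 6
Load = 5.40 tonnes

5.40


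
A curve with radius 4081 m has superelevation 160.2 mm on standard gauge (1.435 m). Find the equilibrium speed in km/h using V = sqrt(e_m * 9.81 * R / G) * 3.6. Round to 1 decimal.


Convert cant: e = 160.2 mm = 0.1602 m
V_ms = sqrt(0.1602 * 9.81 * 4081 / 1.435)
V_ms = sqrt(4469.369005) = 66.8533 m/s
V = 66.8533 * 3.6 = 240.7 km/h

240.7


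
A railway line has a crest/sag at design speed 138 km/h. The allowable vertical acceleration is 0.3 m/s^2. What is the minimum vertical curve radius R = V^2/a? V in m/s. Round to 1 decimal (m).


Convert speed: V = 138 / 3.6 = 38.3333 m/s
V^2 = 1469.4444 m^2/s^2
R_v = 1469.4444 / 0.3
R_v = 4898.1 m

4898.1


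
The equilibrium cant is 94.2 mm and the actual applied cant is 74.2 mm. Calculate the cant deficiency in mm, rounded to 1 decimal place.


Cant deficiency = equilibrium cant - actual cant
CD = 94.2 - 74.2
CD = 20.0 mm

20.0


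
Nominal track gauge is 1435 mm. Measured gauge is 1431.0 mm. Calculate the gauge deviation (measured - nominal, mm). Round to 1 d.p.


Deviation = measured - nominal
Deviation = 1431.0 - 1435
Deviation = -4.0 mm

-4.0


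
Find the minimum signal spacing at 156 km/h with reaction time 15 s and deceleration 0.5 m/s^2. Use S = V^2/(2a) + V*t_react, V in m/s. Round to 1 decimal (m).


V = 156 / 3.6 = 43.3333 m/s
Braking distance = 43.3333^2 / (2*0.5) = 1877.7778 m
Sighting distance = 43.3333 * 15 = 650.0 m
S = 1877.7778 + 650.0 = 2527.8 m

2527.8


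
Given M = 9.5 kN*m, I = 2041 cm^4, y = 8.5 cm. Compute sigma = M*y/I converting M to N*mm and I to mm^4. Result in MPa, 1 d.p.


Convert units:
M = 9.5 kN*m = 9500000 N*mm
y = 8.5 cm = 85 mm
I = 2041 cm^4 = 20410000 mm^4
sigma = 9500000 * 85 / 20410000
sigma = 39.6 MPa

39.6


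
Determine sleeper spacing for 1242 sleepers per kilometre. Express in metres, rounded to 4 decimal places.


Spacing = 1000 m / number of sleepers
Spacing = 1000 / 1242
Spacing = 0.8052 m

0.8052


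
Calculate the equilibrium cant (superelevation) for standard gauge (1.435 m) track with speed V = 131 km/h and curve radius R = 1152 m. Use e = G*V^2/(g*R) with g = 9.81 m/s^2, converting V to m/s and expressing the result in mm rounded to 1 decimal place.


Convert speed: V = 131 / 3.6 = 36.3889 m/s
Apply formula: e = 1.435 * 36.3889^2 / (9.81 * 1152)
e = 1.435 * 1324.1512 / 11301.12
e = 0.168139 m = 168.1 mm

168.1


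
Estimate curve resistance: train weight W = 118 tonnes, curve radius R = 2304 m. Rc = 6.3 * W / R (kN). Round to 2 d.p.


Rc = 6.3 * W / R
Rc = 6.3 * 118 / 2304
Rc = 743.4 / 2304
Rc = 0.32 kN

0.32


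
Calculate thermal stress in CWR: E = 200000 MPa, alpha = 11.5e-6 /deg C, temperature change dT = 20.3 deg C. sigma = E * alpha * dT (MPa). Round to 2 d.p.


sigma = E * alpha * dT
sigma = 200000 * 11.5e-6 * 20.3
sigma = 2.3 * 20.3
sigma = 46.69 MPa

46.69


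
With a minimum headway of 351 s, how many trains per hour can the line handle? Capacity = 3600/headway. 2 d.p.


Capacity = 3600 / headway
Capacity = 3600 / 351
Capacity = 10.26 trains/hour

10.26


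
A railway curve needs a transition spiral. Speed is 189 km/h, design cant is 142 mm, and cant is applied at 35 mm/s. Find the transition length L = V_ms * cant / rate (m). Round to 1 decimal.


Convert speed: V = 189 / 3.6 = 52.5 m/s
L = 52.5 * 142 / 35
L = 7455.0 / 35
L = 213.0 m

213.0


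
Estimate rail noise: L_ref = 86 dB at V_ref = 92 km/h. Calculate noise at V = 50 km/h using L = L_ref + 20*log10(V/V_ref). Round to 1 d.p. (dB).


V/V_ref = 50 / 92 = 0.543478
log10(0.543478) = -0.264818
20 * -0.264818 = -5.2964
L = 86 + -5.2964 = 80.7 dB

80.7


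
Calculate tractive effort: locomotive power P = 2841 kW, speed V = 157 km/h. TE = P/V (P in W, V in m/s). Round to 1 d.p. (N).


Convert: P = 2841 kW = 2841000 W
V = 157 / 3.6 = 43.6111 m/s
TE = 2841000 / 43.6111
TE = 65143.9 N

65143.9


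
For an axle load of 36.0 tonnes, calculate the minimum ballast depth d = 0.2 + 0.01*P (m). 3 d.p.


d = 0.2 + 0.01 * 36.0
d = 0.2 + 0.36
d = 0.560 m

0.560


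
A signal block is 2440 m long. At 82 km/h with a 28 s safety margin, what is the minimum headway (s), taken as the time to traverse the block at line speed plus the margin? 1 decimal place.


V = 82 / 3.6 = 22.7778 m/s
Block traversal time = 2440 / 22.7778 = 107.122 s
Headway = 107.122 + 28
Headway = 135.1 s

135.1


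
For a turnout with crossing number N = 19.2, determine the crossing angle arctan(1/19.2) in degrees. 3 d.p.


1/N = 1/19.2 = 0.052083
angle = arctan(0.052083) = 0.052036 rad
angle = 0.052036 * 180/pi = 2.981 degrees

2.981


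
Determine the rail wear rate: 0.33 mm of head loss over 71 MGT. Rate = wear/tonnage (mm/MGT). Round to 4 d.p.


Wear rate = total wear / cumulative tonnage
Rate = 0.33 / 71
Rate = 0.0046 mm/MGT

0.0046


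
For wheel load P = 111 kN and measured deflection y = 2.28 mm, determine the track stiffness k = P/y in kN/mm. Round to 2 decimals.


Track stiffness k = P / y
k = 111 / 2.28
k = 48.68 kN/mm

48.68


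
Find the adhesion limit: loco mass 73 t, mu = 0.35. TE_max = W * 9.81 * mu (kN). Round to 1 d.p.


TE_max = W * g * mu
TE_max = 73 * 9.81 * 0.35
TE_max = 716.13 * 0.35
TE_max = 250.6 kN

250.6


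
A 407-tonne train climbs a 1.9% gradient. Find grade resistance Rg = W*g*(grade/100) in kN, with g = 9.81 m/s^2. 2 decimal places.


Rg = W * 9.81 * grade / 100
Rg = 407 * 9.81 * 1.9 / 100
Rg = 3992.67 * 0.019
Rg = 75.86 kN

75.86


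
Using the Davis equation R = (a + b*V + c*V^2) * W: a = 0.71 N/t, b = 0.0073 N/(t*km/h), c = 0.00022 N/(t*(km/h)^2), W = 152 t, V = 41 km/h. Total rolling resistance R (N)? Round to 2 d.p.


b*V = 0.0073 * 41 = 0.2993
c*V^2 = 0.00022 * 1681 = 0.36982
R_per_t = 0.71 + 0.2993 + 0.36982 = 1.37912 N/t
R_total = 1.37912 * 152 = 209.63 N

209.63


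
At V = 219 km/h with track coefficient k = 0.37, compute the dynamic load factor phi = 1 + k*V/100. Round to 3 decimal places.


phi = 1 + k * V / 100
phi = 1 + 0.37 * 219 / 100
phi = 1 + 0.8103
phi = 1.810

1.810


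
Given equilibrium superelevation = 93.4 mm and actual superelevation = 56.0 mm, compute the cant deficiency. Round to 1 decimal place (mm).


Cant deficiency = equilibrium cant - actual cant
CD = 93.4 - 56.0
CD = 37.4 mm

37.4


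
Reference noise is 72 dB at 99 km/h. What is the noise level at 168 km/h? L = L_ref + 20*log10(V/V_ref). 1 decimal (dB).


V/V_ref = 168 / 99 = 1.69697
log10(1.69697) = 0.229674
20 * 0.229674 = 4.5935
L = 72 + 4.5935 = 76.6 dB

76.6


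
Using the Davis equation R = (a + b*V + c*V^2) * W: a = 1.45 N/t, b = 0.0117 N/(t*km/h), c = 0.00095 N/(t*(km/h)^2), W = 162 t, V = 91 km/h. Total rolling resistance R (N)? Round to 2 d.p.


b*V = 0.0117 * 91 = 1.0647
c*V^2 = 0.00095 * 8281 = 7.86695
R_per_t = 1.45 + 1.0647 + 7.86695 = 10.38165 N/t
R_total = 10.38165 * 162 = 1681.83 N

1681.83


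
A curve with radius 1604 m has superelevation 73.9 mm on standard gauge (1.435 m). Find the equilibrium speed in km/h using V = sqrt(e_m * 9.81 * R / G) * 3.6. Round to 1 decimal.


Convert cant: e = 73.9 mm = 0.0739 m
V_ms = sqrt(0.0739 * 9.81 * 1604 / 1.435)
V_ms = sqrt(810.337447) = 28.4664 m/s
V = 28.4664 * 3.6 = 102.5 km/h

102.5


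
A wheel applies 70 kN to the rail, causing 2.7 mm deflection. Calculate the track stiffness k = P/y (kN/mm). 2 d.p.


Track stiffness k = P / y
k = 70 / 2.7
k = 25.93 kN/mm

25.93


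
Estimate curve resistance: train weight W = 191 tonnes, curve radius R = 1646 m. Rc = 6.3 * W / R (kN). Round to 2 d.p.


Rc = 6.3 * W / R
Rc = 6.3 * 191 / 1646
Rc = 1203.3 / 1646
Rc = 0.73 kN

0.73


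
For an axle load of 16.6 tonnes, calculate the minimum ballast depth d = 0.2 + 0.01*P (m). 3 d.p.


d = 0.2 + 0.01 * 16.6
d = 0.2 + 0.166
d = 0.366 m

0.366


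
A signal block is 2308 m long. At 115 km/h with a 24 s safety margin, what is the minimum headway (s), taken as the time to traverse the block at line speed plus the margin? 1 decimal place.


V = 115 / 3.6 = 31.9444 m/s
Block traversal time = 2308 / 31.9444 = 72.2504 s
Headway = 72.2504 + 24
Headway = 96.3 s

96.3


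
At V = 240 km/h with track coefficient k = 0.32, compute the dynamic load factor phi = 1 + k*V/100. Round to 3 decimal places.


phi = 1 + k * V / 100
phi = 1 + 0.32 * 240 / 100
phi = 1 + 0.768
phi = 1.768

1.768


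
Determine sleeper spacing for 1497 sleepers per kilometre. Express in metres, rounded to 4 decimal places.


Spacing = 1000 m / number of sleepers
Spacing = 1000 / 1497
Spacing = 0.6680 m

0.6680


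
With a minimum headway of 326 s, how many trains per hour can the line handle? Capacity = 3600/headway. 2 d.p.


Capacity = 3600 / headway
Capacity = 3600 / 326
Capacity = 11.04 trains/hour

11.04


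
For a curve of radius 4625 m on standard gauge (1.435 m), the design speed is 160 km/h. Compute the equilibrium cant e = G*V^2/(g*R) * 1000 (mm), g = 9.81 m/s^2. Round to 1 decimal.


Convert speed: V = 160 / 3.6 = 44.4444 m/s
Apply formula: e = 1.435 * 44.4444^2 / (9.81 * 4625)
e = 1.435 * 1975.3086 / 45371.25
e = 0.062475 m = 62.5 mm

62.5


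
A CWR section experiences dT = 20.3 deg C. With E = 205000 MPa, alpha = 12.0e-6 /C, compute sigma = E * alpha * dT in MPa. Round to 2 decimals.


sigma = E * alpha * dT
sigma = 205000 * 12.0e-6 * 20.3
sigma = 2.46 * 20.3
sigma = 49.94 MPa

49.94


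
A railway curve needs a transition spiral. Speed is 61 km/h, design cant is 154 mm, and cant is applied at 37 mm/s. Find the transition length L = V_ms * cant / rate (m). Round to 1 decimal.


Convert speed: V = 61 / 3.6 = 16.9444 m/s
L = 16.9444 * 154 / 37
L = 2609.4444 / 37
L = 70.5 m

70.5


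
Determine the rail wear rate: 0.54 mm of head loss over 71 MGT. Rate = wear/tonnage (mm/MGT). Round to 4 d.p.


Wear rate = total wear / cumulative tonnage
Rate = 0.54 / 71
Rate = 0.0076 mm/MGT

0.0076


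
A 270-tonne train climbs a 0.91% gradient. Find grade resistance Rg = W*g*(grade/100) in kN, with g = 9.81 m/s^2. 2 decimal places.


Rg = W * 9.81 * grade / 100
Rg = 270 * 9.81 * 0.91 / 100
Rg = 2648.7 * 0.0091
Rg = 24.10 kN

24.10


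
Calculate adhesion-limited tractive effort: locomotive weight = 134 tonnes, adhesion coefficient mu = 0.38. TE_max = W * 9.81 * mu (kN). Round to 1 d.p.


TE_max = W * g * mu
TE_max = 134 * 9.81 * 0.38
TE_max = 1314.54 * 0.38
TE_max = 499.5 kN

499.5


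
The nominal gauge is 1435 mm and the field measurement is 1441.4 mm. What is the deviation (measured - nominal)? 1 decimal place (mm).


Deviation = measured - nominal
Deviation = 1441.4 - 1435
Deviation = 6.4 mm

6.4


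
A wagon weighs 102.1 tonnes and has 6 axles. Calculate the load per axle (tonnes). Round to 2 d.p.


Load per axle = total weight / number of axles
Load = 102.1 / 6
Load = 17.02 tonnes

17.02


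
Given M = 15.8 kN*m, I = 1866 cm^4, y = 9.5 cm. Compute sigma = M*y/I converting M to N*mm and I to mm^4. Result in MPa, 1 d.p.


Convert units:
M = 15.8 kN*m = 15800000 N*mm
y = 9.5 cm = 95 mm
I = 1866 cm^4 = 18660000 mm^4
sigma = 15800000 * 95 / 18660000
sigma = 80.4 MPa

80.4


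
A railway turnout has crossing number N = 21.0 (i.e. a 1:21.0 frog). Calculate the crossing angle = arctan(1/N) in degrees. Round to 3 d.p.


1/N = 1/21.0 = 0.047619
angle = arctan(0.047619) = 0.047583 rad
angle = 0.047583 * 180/pi = 2.726 degrees

2.726


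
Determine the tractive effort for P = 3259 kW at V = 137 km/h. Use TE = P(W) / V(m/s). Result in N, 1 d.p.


Convert: P = 3259 kW = 3259000 W
V = 137 / 3.6 = 38.0556 m/s
TE = 3259000 / 38.0556
TE = 85638.0 N

85638.0


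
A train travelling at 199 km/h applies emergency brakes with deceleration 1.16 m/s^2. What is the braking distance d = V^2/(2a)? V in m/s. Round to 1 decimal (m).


Convert speed: V = 199 / 3.6 = 55.2778 m/s
V^2 = 3055.6327
d = 3055.6327 / (2 * 1.16)
d = 3055.6327 / 2.32
d = 1317.1 m

1317.1


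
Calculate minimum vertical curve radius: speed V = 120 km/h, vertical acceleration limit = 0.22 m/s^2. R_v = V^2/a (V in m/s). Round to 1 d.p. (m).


Convert speed: V = 120 / 3.6 = 33.3333 m/s
V^2 = 1111.1111 m^2/s^2
R_v = 1111.1111 / 0.22
R_v = 5050.5 m

5050.5


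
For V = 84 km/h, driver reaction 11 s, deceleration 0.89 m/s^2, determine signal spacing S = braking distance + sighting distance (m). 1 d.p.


V = 84 / 3.6 = 23.3333 m/s
Braking distance = 23.3333^2 / (2*0.89) = 305.8677 m
Sighting distance = 23.3333 * 11 = 256.6667 m
S = 305.8677 + 256.6667 = 562.5 m

562.5


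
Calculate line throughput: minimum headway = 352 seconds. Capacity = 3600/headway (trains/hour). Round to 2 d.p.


Capacity = 3600 / headway
Capacity = 3600 / 352
Capacity = 10.23 trains/hour

10.23


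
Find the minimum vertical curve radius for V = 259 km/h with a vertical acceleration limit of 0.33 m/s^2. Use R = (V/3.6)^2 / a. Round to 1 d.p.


Convert speed: V = 259 / 3.6 = 71.9444 m/s
V^2 = 5176.0031 m^2/s^2
R_v = 5176.0031 / 0.33
R_v = 15684.9 m

15684.9


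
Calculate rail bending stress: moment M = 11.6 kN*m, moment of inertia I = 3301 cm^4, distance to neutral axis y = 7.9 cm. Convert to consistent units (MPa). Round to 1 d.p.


Convert units:
M = 11.6 kN*m = 11600000 N*mm
y = 7.9 cm = 79 mm
I = 3301 cm^4 = 33010000 mm^4
sigma = 11600000 * 79 / 33010000
sigma = 27.8 MPa

27.8


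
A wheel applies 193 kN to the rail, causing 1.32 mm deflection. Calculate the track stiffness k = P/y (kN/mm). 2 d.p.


Track stiffness k = P / y
k = 193 / 1.32
k = 146.21 kN/mm

146.21


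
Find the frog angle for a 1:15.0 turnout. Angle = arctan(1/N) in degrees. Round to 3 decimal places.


1/N = 1/15.0 = 0.066667
angle = arctan(0.066667) = 0.066568 rad
angle = 0.066568 * 180/pi = 3.814 degrees

3.814


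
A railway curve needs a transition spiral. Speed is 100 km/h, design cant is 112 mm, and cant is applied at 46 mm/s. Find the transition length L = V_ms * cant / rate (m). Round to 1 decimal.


Convert speed: V = 100 / 3.6 = 27.7778 m/s
L = 27.7778 * 112 / 46
L = 3111.1111 / 46
L = 67.6 m

67.6


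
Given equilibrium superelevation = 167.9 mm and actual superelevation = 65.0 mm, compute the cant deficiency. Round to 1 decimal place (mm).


Cant deficiency = equilibrium cant - actual cant
CD = 167.9 - 65.0
CD = 102.9 mm

102.9


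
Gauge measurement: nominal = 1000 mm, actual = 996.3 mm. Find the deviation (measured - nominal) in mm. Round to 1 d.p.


Deviation = measured - nominal
Deviation = 996.3 - 1000
Deviation = -3.7 mm

-3.7


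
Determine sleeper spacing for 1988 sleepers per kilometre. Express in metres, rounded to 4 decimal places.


Spacing = 1000 m / number of sleepers
Spacing = 1000 / 1988
Spacing = 0.5030 m

0.5030


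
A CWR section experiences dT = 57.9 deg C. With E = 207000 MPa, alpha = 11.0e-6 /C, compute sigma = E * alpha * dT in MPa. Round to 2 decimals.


sigma = E * alpha * dT
sigma = 207000 * 11.0e-6 * 57.9
sigma = 2.277 * 57.9
sigma = 131.84 MPa

131.84


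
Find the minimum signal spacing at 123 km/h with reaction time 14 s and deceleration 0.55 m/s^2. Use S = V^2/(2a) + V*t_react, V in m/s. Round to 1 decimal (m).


V = 123 / 3.6 = 34.1667 m/s
Braking distance = 34.1667^2 / (2*0.55) = 1061.2374 m
Sighting distance = 34.1667 * 14 = 478.3333 m
S = 1061.2374 + 478.3333 = 1539.6 m

1539.6


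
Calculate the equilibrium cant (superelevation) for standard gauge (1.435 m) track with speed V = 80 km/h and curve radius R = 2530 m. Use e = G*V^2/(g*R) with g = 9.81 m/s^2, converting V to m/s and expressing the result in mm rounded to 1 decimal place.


Convert speed: V = 80 / 3.6 = 22.2222 m/s
Apply formula: e = 1.435 * 22.2222^2 / (9.81 * 2530)
e = 1.435 * 493.8272 / 24819.3
e = 0.028552 m = 28.6 mm

28.6


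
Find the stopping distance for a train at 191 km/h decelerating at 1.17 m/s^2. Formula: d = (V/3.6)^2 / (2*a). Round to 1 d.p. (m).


Convert speed: V = 191 / 3.6 = 53.0556 m/s
V^2 = 2814.892
d = 2814.892 / (2 * 1.17)
d = 2814.892 / 2.34
d = 1202.9 m

1202.9


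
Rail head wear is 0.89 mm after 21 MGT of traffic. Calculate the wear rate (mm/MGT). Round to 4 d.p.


Wear rate = total wear / cumulative tonnage
Rate = 0.89 / 21
Rate = 0.0424 mm/MGT

0.0424


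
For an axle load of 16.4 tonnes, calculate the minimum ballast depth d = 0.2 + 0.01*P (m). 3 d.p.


d = 0.2 + 0.01 * 16.4
d = 0.2 + 0.164
d = 0.364 m

0.364


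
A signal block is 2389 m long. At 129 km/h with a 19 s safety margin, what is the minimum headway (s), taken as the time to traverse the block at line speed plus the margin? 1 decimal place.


V = 129 / 3.6 = 35.8333 m/s
Block traversal time = 2389 / 35.8333 = 66.6698 s
Headway = 66.6698 + 19
Headway = 85.7 s

85.7


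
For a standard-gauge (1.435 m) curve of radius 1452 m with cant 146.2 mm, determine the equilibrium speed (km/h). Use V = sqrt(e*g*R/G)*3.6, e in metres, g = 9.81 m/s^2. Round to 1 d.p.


Convert cant: e = 146.2 mm = 0.1462 m
V_ms = sqrt(0.1462 * 9.81 * 1452 / 1.435)
V_ms = sqrt(1451.212783) = 38.0948 m/s
V = 38.0948 * 3.6 = 137.1 km/h

137.1


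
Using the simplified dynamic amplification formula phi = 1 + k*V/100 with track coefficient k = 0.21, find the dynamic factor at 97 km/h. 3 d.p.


phi = 1 + k * V / 100
phi = 1 + 0.21 * 97 / 100
phi = 1 + 0.2037
phi = 1.204

1.204


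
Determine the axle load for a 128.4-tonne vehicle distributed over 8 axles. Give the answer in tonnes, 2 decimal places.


Load per axle = total weight / number of axles
Load = 128.4 / 8
Load = 16.05 tonnes

16.05


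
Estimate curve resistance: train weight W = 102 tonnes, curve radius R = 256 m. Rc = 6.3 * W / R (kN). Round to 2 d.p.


Rc = 6.3 * W / R
Rc = 6.3 * 102 / 256
Rc = 642.6 / 256
Rc = 2.51 kN

2.51


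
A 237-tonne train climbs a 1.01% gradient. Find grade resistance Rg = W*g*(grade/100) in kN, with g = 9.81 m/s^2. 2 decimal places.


Rg = W * 9.81 * grade / 100
Rg = 237 * 9.81 * 1.01 / 100
Rg = 2324.97 * 0.0101
Rg = 23.48 kN

23.48


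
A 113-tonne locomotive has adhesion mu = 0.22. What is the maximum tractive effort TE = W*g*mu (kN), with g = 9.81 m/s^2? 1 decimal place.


TE_max = W * g * mu
TE_max = 113 * 9.81 * 0.22
TE_max = 1108.53 * 0.22
TE_max = 243.9 kN

243.9


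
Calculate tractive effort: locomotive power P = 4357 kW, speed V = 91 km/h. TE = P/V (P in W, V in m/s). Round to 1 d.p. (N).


Convert: P = 4357 kW = 4357000 W
V = 91 / 3.6 = 25.2778 m/s
TE = 4357000 / 25.2778
TE = 172364.8 N

172364.8


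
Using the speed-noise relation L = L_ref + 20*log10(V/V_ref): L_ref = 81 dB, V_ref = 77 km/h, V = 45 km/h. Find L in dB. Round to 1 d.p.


V/V_ref = 45 / 77 = 0.584416
log10(0.584416) = -0.233278
20 * -0.233278 = -4.6656
L = 81 + -4.6656 = 76.3 dB

76.3


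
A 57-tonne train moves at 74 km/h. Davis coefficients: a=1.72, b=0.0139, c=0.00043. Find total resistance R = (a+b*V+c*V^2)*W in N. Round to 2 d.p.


b*V = 0.0139 * 74 = 1.0286
c*V^2 = 0.00043 * 5476 = 2.35468
R_per_t = 1.72 + 1.0286 + 2.35468 = 5.10328 N/t
R_total = 5.10328 * 57 = 290.89 N

290.89


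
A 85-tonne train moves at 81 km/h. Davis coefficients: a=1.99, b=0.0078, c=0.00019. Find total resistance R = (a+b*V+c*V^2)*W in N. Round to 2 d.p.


b*V = 0.0078 * 81 = 0.6318
c*V^2 = 0.00019 * 6561 = 1.24659
R_per_t = 1.99 + 0.6318 + 1.24659 = 3.86839 N/t
R_total = 3.86839 * 85 = 328.81 N

328.81


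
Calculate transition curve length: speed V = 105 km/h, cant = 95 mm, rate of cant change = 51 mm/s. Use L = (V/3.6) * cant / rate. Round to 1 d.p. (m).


Convert speed: V = 105 / 3.6 = 29.1667 m/s
L = 29.1667 * 95 / 51
L = 2770.8333 / 51
L = 54.3 m

54.3


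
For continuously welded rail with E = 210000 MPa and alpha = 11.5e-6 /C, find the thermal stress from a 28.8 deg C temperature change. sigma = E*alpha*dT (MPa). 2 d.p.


sigma = E * alpha * dT
sigma = 210000 * 11.5e-6 * 28.8
sigma = 2.415 * 28.8
sigma = 69.55 MPa

69.55


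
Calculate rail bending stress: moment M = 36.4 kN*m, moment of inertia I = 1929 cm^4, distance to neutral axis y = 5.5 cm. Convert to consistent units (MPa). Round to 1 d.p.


Convert units:
M = 36.4 kN*m = 36400000 N*mm
y = 5.5 cm = 55 mm
I = 1929 cm^4 = 19290000 mm^4
sigma = 36400000 * 55 / 19290000
sigma = 103.8 MPa

103.8


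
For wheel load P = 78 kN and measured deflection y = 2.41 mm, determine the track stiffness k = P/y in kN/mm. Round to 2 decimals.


Track stiffness k = P / y
k = 78 / 2.41
k = 32.37 kN/mm

32.37


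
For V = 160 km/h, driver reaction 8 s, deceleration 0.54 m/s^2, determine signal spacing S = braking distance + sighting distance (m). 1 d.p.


V = 160 / 3.6 = 44.4444 m/s
Braking distance = 44.4444^2 / (2*0.54) = 1828.9895 m
Sighting distance = 44.4444 * 8 = 355.5556 m
S = 1828.9895 + 355.5556 = 2184.5 m

2184.5


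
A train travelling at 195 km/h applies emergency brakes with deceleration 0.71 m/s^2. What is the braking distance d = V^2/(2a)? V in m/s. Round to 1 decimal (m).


Convert speed: V = 195 / 3.6 = 54.1667 m/s
V^2 = 2934.0278
d = 2934.0278 / (2 * 0.71)
d = 2934.0278 / 1.42
d = 2066.2 m

2066.2


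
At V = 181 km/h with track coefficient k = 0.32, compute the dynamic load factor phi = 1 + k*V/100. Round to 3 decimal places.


phi = 1 + k * V / 100
phi = 1 + 0.32 * 181 / 100
phi = 1 + 0.5792
phi = 1.579

1.579


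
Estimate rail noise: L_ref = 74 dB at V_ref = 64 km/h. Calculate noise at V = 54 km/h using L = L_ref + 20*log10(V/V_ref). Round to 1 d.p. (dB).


V/V_ref = 54 / 64 = 0.84375
log10(0.84375) = -0.073786
20 * -0.073786 = -1.4757
L = 74 + -1.4757 = 72.5 dB

72.5


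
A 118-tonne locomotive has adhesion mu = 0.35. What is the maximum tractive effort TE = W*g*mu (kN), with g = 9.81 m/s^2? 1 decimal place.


TE_max = W * g * mu
TE_max = 118 * 9.81 * 0.35
TE_max = 1157.58 * 0.35
TE_max = 405.2 kN

405.2


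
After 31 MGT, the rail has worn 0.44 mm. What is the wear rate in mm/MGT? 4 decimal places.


Wear rate = total wear / cumulative tonnage
Rate = 0.44 / 31
Rate = 0.0142 mm/MGT

0.0142


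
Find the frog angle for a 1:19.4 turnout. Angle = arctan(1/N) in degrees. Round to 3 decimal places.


1/N = 1/19.4 = 0.051546
angle = arctan(0.051546) = 0.051501 rad
angle = 0.051501 * 180/pi = 2.951 degrees

2.951


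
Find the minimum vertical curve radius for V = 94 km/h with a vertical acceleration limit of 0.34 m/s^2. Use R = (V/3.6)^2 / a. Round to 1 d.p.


Convert speed: V = 94 / 3.6 = 26.1111 m/s
V^2 = 681.7901 m^2/s^2
R_v = 681.7901 / 0.34
R_v = 2005.3 m

2005.3


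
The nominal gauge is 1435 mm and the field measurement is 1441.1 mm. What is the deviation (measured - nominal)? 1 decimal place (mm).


Deviation = measured - nominal
Deviation = 1441.1 - 1435
Deviation = 6.1 mm

6.1


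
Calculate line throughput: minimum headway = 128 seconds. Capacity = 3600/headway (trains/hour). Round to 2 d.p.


Capacity = 3600 / headway
Capacity = 3600 / 128
Capacity = 28.13 trains/hour

28.13


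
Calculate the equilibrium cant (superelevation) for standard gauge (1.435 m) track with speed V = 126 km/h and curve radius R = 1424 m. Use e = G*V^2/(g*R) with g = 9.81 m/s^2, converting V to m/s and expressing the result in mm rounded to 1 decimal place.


Convert speed: V = 126 / 3.6 = 35.0 m/s
Apply formula: e = 1.435 * 35.0^2 / (9.81 * 1424)
e = 1.435 * 1225.0 / 13969.44
e = 0.125837 m = 125.8 mm

125.8


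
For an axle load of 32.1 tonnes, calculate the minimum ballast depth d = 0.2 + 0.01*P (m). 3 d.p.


d = 0.2 + 0.01 * 32.1
d = 0.2 + 0.321
d = 0.521 m

0.521


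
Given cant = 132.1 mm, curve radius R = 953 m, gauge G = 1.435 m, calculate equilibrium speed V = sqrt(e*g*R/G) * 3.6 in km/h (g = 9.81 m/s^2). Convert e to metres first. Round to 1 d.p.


Convert cant: e = 132.1 mm = 0.1321 m
V_ms = sqrt(0.1321 * 9.81 * 953 / 1.435)
V_ms = sqrt(860.622755) = 29.3364 m/s
V = 29.3364 * 3.6 = 105.6 km/h

105.6


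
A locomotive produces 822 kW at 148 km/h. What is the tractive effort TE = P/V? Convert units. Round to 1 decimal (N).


Convert: P = 822 kW = 822000 W
V = 148 / 3.6 = 41.1111 m/s
TE = 822000 / 41.1111
TE = 19994.6 N

19994.6


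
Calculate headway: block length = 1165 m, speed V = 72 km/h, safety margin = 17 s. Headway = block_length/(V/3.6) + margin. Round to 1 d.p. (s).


V = 72 / 3.6 = 20.0 m/s
Block traversal time = 1165 / 20.0 = 58.25 s
Headway = 58.25 + 17
Headway = 75.3 s

75.3


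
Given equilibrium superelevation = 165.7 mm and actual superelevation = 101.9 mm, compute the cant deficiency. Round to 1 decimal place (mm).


Cant deficiency = equilibrium cant - actual cant
CD = 165.7 - 101.9
CD = 63.8 mm

63.8


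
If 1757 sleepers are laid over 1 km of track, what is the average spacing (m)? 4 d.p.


Spacing = 1000 m / number of sleepers
Spacing = 1000 / 1757
Spacing = 0.5692 m

0.5692


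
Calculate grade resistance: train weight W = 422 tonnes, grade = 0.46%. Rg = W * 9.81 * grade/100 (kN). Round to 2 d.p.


Rg = W * 9.81 * grade / 100
Rg = 422 * 9.81 * 0.46 / 100
Rg = 4139.82 * 0.0046
Rg = 19.04 kN

19.04


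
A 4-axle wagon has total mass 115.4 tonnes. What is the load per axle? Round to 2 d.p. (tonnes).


Load per axle = total weight / number of axles
Load = 115.4 / 4
Load = 28.85 tonnes

28.85


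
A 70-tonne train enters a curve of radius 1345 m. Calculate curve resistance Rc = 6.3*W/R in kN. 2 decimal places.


Rc = 6.3 * W / R
Rc = 6.3 * 70 / 1345
Rc = 441.0 / 1345
Rc = 0.33 kN

0.33


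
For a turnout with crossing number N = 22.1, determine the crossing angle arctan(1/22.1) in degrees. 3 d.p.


1/N = 1/22.1 = 0.045249
angle = arctan(0.045249) = 0.045218 rad
angle = 0.045218 * 180/pi = 2.591 degrees

2.591
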